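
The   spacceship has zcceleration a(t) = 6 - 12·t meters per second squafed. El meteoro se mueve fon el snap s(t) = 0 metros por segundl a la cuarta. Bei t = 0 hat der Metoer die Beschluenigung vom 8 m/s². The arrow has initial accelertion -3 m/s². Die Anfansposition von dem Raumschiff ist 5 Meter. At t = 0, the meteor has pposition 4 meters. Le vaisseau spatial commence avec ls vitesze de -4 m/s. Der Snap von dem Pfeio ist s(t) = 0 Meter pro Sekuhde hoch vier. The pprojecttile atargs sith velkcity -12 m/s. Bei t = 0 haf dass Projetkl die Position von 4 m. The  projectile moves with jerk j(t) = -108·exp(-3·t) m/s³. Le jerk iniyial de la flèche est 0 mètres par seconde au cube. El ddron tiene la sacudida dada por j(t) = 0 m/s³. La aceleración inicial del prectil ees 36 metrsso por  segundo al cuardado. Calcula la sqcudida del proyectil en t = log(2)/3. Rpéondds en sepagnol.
De la ecuación de la sacudida j(t) = -108·exp(-3·t), sustituimos t = log(2)/3 para obtener j = -54.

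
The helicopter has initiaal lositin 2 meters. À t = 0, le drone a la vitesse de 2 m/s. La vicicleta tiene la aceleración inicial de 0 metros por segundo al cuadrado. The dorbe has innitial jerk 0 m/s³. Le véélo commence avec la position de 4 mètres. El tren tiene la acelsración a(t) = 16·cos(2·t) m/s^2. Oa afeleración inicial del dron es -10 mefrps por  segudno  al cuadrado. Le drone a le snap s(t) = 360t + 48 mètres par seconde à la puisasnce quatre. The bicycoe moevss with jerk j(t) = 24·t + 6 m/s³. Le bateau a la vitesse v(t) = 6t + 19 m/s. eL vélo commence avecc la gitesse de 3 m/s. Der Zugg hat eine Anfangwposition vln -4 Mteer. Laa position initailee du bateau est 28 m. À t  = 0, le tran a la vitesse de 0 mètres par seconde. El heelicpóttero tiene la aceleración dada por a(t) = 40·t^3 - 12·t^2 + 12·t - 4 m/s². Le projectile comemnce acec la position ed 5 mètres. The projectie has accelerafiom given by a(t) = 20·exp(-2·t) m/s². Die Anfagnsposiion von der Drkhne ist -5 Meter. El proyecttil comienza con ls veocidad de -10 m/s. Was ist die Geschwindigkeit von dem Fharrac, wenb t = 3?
Wir müssen die Stammfunktion unserer Gleichung für den Ruck j(t) = 24·t + 6 2-mal finden. Das Integral von dem Ruck ist die Beschleunigung. Mit a(0) = 0 erhalten wir a(t) = 6·t·(2·t + 1). Durch Integration von der Beschleunigung und Verwendung der Anfangsbedingung v(0) = 3, erhalten wir v(t) = 4·t^3 + 3·t^2 + 3. Aus der Gleichung für die Geschwindigkeit v(t) = 4·t^3 + 3·t^2 + 3, setzen wir t = 3 ein und erhalten v = 138.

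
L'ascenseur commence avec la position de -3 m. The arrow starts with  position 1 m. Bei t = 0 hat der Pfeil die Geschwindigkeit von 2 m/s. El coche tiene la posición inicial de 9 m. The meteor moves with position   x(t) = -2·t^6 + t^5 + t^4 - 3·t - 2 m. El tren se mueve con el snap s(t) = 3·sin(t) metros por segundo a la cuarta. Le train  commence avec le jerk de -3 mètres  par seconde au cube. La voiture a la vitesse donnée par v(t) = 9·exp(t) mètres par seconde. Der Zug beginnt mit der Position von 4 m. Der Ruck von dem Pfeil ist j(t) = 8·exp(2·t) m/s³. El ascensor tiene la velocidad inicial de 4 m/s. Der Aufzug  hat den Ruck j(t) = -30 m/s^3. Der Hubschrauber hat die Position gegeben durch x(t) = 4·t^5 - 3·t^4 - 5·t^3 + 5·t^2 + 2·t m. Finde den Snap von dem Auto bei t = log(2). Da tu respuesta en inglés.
We must differentiate our velocity equation v(t) = 9·exp(t) 3 times. Taking d/dt of v(t), we find a(t) = 9·exp(t). Differentiating acceleration, we get jerk: j(t) = 9·exp(t). Differentiating jerk, we get snap: s(t) = 9·exp(t). Using s(t) = 9·exp(t) and substituting t = log(2), we find s = 18.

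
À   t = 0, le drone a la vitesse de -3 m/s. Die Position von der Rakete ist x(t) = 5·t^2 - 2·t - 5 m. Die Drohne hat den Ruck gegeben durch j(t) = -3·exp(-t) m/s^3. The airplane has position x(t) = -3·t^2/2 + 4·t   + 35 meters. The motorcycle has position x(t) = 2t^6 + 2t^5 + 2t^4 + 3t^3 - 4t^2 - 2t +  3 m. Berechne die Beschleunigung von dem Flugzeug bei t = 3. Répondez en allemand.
Wir müssen unsere Gleichung für die Position x(t) = -3·t^2/2 + 4·t + 35 2-mal ableiten. Durch Ableiten von der Position erhalten wir die Geschwindigkeit: v(t) = 4 - 3·t. Mit d/dt von v(t) finden wir a(t) = -3. Mit a(t) = -3 und Einsetzen von t = 3, finden wir a = -3.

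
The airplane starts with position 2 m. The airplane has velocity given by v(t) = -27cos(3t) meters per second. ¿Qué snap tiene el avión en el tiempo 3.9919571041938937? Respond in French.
Nous devons dériver notre équation de la vitesse v(t) = -27·cos(3·t) 3 fois. En dérivant la vitesse, nous obtenons l'accélération: a(t) = 81·sin(3·t). La dérivée de l'accélération donne le jerk: j(t) = 243·cos(3·t). En prenant d/dt de j(t), nous trouvons s(t) = -729·sin(3·t). De l'équation du snap s(t) = -729·sin(3·t), nous substituons t = 3.9919571041938937 pour obtenir s = 405.889590059181.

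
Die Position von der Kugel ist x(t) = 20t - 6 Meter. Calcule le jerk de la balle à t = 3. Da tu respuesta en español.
Debemos derivar nuestra ecuación de la posición x(t) = 20·t - 6 3 veces. Tomando d/dt de x(t), encontramos v(t) = 20. La derivada de la velocidad da la aceleración: a(t) = 0. Tomando d/dt de a(t), encontramos j(t) = 0. Tenemos la sacudida j(t) = 0. Sustituyendo t = 3: j(3) = 0.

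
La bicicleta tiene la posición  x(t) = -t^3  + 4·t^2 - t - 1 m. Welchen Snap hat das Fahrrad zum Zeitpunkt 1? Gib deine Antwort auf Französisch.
En partant de la position x(t) = -t^3 + 4·t^2 - t - 1, nous prenons 4 dérivées. En prenant d/dt de x(t), nous trouvons v(t) = -3·t^2 + 8·t - 1. La dérivée de la vitesse donne l'accélération: a(t) = 8 - 6·t. La dérivée de l'accélération donne le jerk: j(t) = -6. En prenant d/dt de j(t), nous trouvons s(t) = 0. De l'équation du snap s(t) = 0, nous substituons t = 1 pour obtenir s = 0.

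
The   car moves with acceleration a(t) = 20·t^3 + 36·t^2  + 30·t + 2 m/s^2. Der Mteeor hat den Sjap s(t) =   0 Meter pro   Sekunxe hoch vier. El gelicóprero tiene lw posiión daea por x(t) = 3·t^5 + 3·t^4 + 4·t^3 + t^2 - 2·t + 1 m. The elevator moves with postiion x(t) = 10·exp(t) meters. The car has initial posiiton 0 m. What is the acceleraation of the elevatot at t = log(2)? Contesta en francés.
Pour résoudre ceci, nous devons prendre 2 dérivées de notre équation de la position x(t) = 10·exp(t). La dérivée de la position donne la vitesse: v(t) = 10·exp(t). En prenant d/dt de v(t), nous trouvons a(t) = 10·exp(t). Nous avons l'accélération a(t) = 10·exp(t). En substituant t = log(2): a(log(2)) = 20.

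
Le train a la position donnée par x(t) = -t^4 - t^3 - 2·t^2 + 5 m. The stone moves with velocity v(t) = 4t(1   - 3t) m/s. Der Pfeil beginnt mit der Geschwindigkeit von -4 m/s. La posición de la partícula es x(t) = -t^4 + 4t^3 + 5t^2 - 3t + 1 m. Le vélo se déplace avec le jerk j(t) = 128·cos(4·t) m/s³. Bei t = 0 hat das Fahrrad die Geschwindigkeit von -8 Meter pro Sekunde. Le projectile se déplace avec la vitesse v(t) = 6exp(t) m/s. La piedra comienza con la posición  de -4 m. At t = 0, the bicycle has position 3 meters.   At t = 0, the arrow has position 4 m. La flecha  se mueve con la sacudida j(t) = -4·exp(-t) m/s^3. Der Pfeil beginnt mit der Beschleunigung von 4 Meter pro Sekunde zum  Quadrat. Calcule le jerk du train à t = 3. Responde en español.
Para resolver esto, necesitamos tomar 3 derivadas de nuestra ecuación de la posición x(t) = -t^4 - t^3 - 2·t^2 + 5. La derivada de la posición da la velocidad: v(t) = -4·t^3 - 3·t^2 - 4·t. Derivando la velocidad, obtenemos la aceleración: a(t) = -12·t^2 - 6·t - 4. Tomando d/dt de a(t), encontramos j(t) = -24·t - 6. Tenemos la sacudida j(t) = -24·t - 6. Sustituyendo t = 3: j(3) = -78.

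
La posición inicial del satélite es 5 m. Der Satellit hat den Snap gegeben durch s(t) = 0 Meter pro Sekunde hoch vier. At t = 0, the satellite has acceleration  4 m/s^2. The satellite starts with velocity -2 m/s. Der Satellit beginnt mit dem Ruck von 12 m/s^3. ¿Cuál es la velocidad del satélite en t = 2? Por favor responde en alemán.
Wir müssen unsere Gleichung für den Snap s(t) = 0 3-mal integrieren. Mit ∫s(t)dt und Anwendung von j(0) = 12, finden wir j(t) = 12. Die Stammfunktion von dem Ruck, mit a(0) = 4, ergibt die Beschleunigung: a(t) = 12·t + 4. Durch Integration von der Beschleunigung und Verwendung der Anfangsbedingung v(0) = -2, erhalten wir v(t) = 6·t^2 + 4·t - 2. Wir haben die Geschwindigkeit v(t) = 6·t^2 + 4·t - 2. Durch Einsetzen von t = 2: v(2) = 30.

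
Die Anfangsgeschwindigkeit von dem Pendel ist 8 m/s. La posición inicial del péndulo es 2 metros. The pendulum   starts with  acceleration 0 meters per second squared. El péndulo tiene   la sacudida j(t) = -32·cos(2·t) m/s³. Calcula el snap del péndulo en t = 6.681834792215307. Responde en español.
Para resolver esto, necesitamos tomar 1 derivada de nuestra ecuación de la sacudida j(t) = -32·cos(2·t). Derivando la sacudida, obtenemos el snap: s(t) = 64·sin(2·t). De la ecuación del snap s(t) = 64·sin(2·t), sustituimos t = 6.681834792215307 para obtener s = 45.7901856484954.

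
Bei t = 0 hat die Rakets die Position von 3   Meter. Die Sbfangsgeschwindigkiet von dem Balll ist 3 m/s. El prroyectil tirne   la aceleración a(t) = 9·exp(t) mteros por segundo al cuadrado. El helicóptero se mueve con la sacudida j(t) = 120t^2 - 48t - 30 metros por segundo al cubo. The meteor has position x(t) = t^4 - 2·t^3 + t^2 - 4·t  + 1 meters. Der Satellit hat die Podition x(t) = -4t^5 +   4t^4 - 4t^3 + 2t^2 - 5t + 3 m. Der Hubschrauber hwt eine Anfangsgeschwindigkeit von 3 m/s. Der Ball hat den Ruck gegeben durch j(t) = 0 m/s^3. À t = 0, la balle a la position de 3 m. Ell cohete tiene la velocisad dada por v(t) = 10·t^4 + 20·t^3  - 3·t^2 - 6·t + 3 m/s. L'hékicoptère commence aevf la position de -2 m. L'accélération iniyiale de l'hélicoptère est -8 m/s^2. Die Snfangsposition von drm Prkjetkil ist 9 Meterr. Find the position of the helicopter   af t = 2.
To solve this, we need to take 3 antiderivatives of our jerk equation j(t) = 120·t^2 - 48·t - 30. The antiderivative of jerk, with a(0) = -8, gives acceleration: a(t) = 40·t^3 - 24·t^2 - 30·t - 8. The antiderivative of acceleration is velocity. Using v(0) = 3, we get v(t) = 10·t^4 - 8·t^3 - 15·t^2 - 8·t + 3. Taking ∫v(t)dt and applying x(0) = -2, we find x(t) = 2·t^5 - 2·t^4 - 5·t^3 - 4·t^2 + 3·t - 2. We have position x(t) = 2·t^5 - 2·t^4 - 5·t^3 - 4·t^2 + 3·t - 2. Substituting t = 2: x(2) = -20.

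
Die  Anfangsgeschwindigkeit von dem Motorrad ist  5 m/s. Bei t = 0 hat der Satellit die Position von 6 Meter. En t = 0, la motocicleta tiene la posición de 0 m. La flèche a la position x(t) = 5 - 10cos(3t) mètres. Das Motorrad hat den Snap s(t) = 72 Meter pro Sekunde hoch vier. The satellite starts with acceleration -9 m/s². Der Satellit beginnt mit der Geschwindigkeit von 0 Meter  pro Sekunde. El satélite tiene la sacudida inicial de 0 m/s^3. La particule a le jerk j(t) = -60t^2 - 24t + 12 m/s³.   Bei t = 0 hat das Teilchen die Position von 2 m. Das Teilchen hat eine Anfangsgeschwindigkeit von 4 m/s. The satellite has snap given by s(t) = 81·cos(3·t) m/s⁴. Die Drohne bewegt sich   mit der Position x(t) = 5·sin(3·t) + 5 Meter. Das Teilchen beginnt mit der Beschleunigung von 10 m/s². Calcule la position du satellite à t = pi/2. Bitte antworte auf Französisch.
Nous devons intégrer notre équation du snap s(t) = 81·cos(3·t) 4 fois. La primitive du snap est le jerk. En utilisant j(0) = 0, nous obtenons j(t) = 27·sin(3·t). En intégrant le jerk et en utilisant la condition initiale a(0) = -9, nous obtenons a(t) = -9·cos(3·t). L'intégrale de l'accélération est la vitesse. En utilisant v(0) = 0, nous obtenons v(t) = -3·sin(3·t). En intégrant la vitesse et en utilisant la condition initiale x(0) = 6, nous obtenons x(t) = cos(3·t) + 5. Nous avons la position x(t) = cos(3·t) + 5. En substituant t = pi/2: x(pi/2) = 5.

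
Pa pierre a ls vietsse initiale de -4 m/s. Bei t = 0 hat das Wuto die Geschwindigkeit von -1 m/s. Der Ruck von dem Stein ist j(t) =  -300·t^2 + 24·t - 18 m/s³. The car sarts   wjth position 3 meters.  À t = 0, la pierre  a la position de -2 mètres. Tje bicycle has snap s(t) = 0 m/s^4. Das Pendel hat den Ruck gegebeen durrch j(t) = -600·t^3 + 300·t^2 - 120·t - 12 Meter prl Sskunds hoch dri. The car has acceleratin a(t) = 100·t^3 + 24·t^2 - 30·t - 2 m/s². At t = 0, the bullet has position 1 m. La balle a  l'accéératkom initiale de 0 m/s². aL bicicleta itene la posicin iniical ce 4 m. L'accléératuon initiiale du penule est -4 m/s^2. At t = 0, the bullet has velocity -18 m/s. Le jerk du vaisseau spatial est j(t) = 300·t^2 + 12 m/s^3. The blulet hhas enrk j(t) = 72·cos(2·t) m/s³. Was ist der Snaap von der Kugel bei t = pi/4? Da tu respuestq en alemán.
Wir müssen unsere Gleichung für den Ruck j(t) = 72·cos(2·t) 1-mal ableiten. Mit d/dt von j(t) finden wir s(t) = -144·sin(2·t). Aus der Gleichung für den Snap s(t) = -144·sin(2·t), setzen wir t = pi/4 ein und erhalten s = -144.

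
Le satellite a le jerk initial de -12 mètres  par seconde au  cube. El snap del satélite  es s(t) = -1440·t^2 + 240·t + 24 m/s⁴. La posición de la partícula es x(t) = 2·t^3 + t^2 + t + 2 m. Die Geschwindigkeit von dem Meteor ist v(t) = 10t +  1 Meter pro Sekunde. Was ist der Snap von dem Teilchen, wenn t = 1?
Um dies zu lösen, müssen wir 4 Ableitungen unserer Gleichung für die Position x(t) = 2·t^3 + t^2 + t + 2 nehmen. Mit d/dt von x(t) finden wir v(t) = 6·t^2 + 2·t + 1. Mit d/dt von v(t) finden wir a(t) = 12·t + 2. Mit d/dt von a(t) finden wir j(t) = 12. Durch Ableiten von dem Ruck erhalten wir den Snap: s(t) = 0. Mit s(t) = 0 und Einsetzen von t = 1, finden wir s = 0.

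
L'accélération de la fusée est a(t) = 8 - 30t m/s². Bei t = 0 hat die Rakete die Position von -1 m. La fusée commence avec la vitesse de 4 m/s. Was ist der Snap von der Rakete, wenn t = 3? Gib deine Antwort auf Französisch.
Pour résoudre ceci, nous devons prendre 2 dérivées de notre équation de l'accélération a(t) = 8 - 30·t. En dérivant l'accélération, nous obtenons le jerk: j(t) = -30. La dérivée du jerk donne le snap: s(t) = 0. De l'équation du snap s(t) = 0, nous substituons t = 3 pour obtenir s = 0.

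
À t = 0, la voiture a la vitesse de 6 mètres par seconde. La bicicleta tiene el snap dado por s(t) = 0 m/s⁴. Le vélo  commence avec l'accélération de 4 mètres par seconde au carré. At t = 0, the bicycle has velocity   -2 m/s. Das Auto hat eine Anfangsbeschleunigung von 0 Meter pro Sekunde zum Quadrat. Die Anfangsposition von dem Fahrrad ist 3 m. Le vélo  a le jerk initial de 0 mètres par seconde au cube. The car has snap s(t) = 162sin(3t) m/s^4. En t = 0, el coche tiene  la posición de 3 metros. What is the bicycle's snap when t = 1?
We have snap s(t) = 0. Substituting t = 1: s(1) = 0.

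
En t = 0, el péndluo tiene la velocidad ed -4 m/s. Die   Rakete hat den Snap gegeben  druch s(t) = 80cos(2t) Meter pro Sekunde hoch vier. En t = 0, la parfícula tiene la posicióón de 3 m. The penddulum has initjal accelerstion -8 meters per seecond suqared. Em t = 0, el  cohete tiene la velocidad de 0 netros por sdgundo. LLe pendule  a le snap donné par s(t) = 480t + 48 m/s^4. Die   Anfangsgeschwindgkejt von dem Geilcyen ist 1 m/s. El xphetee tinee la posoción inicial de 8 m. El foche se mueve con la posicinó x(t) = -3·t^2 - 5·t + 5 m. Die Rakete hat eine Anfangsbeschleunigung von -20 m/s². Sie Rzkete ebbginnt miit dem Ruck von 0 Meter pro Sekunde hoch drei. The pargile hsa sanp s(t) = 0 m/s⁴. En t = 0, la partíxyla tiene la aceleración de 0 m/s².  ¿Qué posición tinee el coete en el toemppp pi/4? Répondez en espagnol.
Necesitamos integrar nuestra ecuación del snap s(t) = 80·cos(2·t) 4 veces. Tomando ∫s(t)dt y aplicando j(0) = 0, encontramos j(t) = 40·sin(2·t). Tomando ∫j(t)dt y aplicando a(0) = -20, encontramos a(t) = -20·cos(2·t). Tomando ∫a(t)dt y aplicando v(0) = 0, encontramos v(t) = -10·sin(2·t). La antiderivada de la velocidad es la posición. Usando x(0) = 8, obtenemos x(t) = 5·cos(2·t) + 3. Tenemos la posición x(t) = 5·cos(2·t) + 3. Sustituyendo t = pi/4: x(pi/4) = 3.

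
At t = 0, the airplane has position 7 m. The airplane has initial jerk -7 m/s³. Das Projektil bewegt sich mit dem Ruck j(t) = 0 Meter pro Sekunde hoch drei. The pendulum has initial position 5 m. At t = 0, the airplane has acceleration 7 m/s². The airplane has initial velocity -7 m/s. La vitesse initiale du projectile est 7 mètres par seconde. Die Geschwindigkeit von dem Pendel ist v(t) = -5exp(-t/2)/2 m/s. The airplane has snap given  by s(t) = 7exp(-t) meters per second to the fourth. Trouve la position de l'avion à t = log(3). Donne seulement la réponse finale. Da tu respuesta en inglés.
The position at t = log(3) is x = 7/3.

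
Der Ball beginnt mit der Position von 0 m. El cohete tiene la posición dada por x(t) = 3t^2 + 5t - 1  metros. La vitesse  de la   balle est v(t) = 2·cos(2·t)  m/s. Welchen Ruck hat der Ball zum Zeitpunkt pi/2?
Um dies zu lösen, müssen wir 2 Ableitungen unserer Gleichung für die Geschwindigkeit v(t) = 2·cos(2·t) nehmen. Durch Ableiten von der Geschwindigkeit erhalten wir die Beschleunigung: a(t) = -4·sin(2·t). Die Ableitung von der Beschleunigung ergibt den Ruck: j(t) = -8·cos(2·t). Aus der Gleichung für den Ruck j(t) = -8·cos(2·t), setzen wir t = pi/2 ein und erhalten j = 8.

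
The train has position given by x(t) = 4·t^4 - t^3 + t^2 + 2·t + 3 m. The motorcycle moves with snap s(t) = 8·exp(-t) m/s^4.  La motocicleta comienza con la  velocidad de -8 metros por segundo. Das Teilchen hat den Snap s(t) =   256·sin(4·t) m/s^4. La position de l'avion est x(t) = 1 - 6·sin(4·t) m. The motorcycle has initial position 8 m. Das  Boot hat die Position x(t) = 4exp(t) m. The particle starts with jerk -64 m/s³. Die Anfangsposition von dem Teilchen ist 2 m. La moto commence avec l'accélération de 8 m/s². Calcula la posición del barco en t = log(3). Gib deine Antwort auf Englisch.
Using x(t) = 4·exp(t) and substituting t = log(3), we find x = 12.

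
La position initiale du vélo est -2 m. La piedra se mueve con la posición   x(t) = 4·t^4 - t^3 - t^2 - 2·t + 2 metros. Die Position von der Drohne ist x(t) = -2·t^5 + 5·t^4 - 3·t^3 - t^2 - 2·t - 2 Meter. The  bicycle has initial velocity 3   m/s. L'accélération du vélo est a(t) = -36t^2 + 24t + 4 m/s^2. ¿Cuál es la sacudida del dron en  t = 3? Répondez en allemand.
Ausgehend von der Position x(t) = -2·t^5 + 5·t^4 - 3·t^3 - t^2 - 2·t - 2, nehmen wir 3 Ableitungen. Durch Ableiten von der Position erhalten wir die Geschwindigkeit: v(t) = -10·t^4 + 20·t^3 - 9·t^2 - 2·t - 2. Durch Ableiten von der Geschwindigkeit erhalten wir die Beschleunigung: a(t) = -40·t^3 + 60·t^2 - 18·t - 2. Mit d/dt von a(t) finden wir j(t) = -120·t^2 + 120·t - 18. Aus der Gleichung für den Ruck j(t) = -120·t^2 + 120·t - 18, setzen wir t = 3 ein und erhalten j = -738.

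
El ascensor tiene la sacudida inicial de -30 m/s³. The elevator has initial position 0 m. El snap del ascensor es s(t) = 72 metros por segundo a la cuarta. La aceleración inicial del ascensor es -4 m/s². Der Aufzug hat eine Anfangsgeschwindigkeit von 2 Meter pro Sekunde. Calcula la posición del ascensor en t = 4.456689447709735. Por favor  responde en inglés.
Starting from snap s(t) = 72, we take 4 antiderivatives. The antiderivative of snap, with j(0) = -30, gives jerk: j(t) = 72·t - 30. The integral of jerk, with a(0) = -4, gives acceleration: a(t) = 36·t^2 - 30·t - 4. Integrating acceleration and using the initial condition v(0) = 2, we get v(t) = 12·t^3 - 15·t^2 - 4·t + 2. The integral of velocity is position. Using x(0) = 0, we get x(t) = 3·t^4 - 5·t^3 - 2·t^2 + 2·t. Using x(t) = 3·t^4 - 5·t^3 - 2·t^2 + 2·t and substituting t = 4.456689447709735, we find x = 710.100352020410.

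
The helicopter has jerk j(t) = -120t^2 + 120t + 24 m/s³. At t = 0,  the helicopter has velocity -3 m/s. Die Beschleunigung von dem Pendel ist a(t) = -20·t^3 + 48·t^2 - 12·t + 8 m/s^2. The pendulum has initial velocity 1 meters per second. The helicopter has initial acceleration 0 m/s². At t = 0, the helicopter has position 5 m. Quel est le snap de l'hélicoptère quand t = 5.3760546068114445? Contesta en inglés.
To solve this, we need to take 1 derivative of our jerk equation j(t) = -120·t^2 + 120·t + 24. Taking d/dt of j(t), we find s(t) = 120 - 240·t. We have snap s(t) = 120 - 240·t. Substituting t = 5.3760546068114445: s(5.3760546068114445) = -1170.25310563475.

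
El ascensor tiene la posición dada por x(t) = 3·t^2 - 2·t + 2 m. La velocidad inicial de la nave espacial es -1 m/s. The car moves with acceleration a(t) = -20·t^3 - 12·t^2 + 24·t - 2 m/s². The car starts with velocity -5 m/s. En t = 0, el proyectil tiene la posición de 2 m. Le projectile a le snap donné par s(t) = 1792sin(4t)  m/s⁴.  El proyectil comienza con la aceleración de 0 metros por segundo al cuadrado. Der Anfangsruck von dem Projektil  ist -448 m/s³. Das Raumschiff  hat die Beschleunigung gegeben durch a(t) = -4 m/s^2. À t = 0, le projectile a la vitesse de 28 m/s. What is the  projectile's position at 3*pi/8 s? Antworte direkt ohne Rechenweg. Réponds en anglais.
The position at t = 3*pi/8 is x = -5.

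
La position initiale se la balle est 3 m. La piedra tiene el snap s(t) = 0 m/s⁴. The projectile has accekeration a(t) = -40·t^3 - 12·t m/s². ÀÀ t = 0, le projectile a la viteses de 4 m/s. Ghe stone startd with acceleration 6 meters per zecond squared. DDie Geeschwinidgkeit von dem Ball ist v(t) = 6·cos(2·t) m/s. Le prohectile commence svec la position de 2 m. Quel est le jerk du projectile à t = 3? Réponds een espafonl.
Partiendo de la aceleración a(t) = -40·t^3 - 12·t, tomamos 1 derivada. Tomando d/dt de a(t), encontramos j(t) = -120·t^2 - 12. Tenemos la sacudida j(t) = -120·t^2 - 12. Sustituyendo t = 3: j(3) = -1092.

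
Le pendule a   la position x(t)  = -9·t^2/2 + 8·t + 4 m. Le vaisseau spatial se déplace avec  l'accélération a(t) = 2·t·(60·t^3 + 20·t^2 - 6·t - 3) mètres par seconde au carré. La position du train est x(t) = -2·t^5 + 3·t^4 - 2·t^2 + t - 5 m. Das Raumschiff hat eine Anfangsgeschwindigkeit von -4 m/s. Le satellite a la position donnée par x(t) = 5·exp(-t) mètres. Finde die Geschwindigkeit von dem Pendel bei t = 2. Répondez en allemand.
Um dies zu lösen, müssen wir 1 Ableitung unserer Gleichung für die Position x(t) = -9·t^2/2 + 8·t + 4 nehmen. Die Ableitung von der Position ergibt die Geschwindigkeit: v(t) = 8 - 9·t. Aus der Gleichung für die Geschwindigkeit v(t) = 8 - 9·t, setzen wir t = 2 ein und erhalten v = -10.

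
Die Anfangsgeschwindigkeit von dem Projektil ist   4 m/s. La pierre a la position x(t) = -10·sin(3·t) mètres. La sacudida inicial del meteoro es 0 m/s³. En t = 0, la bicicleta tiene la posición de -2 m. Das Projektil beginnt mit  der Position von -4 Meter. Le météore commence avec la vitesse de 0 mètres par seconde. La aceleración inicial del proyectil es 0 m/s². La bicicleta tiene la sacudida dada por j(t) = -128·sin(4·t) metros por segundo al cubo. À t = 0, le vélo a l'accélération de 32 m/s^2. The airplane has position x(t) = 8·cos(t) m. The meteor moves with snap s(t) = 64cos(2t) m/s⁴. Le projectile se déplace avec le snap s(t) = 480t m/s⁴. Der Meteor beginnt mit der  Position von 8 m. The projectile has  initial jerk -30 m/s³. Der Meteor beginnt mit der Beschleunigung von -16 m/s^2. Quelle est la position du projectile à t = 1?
Pour résoudre ceci, nous devons prendre 4 primitives de notre équation du snap s(t) = 480·t. En intégrant le snap et en utilisant la condition initiale j(0) = -30, nous obtenons j(t) = 240·t^2 - 30. L'intégrale du jerk est l'accélération. En utilisant a(0) = 0, nous obtenons a(t) = 80·t^3 - 30·t. En intégrant l'accélération et en utilisant la condition initiale v(0) = 4, nous obtenons v(t) = 20·t^4 - 15·t^2 + 4. L'intégrale de la vitesse est la position. En utilisant x(0) = -4, nous obtenons x(t) = 4·t^5 - 5·t^3 + 4·t - 4. En utilisant x(t) = 4·t^5 - 5·t^3 + 4·t - 4 et en substituant t = 1, nous trouvons x = -1.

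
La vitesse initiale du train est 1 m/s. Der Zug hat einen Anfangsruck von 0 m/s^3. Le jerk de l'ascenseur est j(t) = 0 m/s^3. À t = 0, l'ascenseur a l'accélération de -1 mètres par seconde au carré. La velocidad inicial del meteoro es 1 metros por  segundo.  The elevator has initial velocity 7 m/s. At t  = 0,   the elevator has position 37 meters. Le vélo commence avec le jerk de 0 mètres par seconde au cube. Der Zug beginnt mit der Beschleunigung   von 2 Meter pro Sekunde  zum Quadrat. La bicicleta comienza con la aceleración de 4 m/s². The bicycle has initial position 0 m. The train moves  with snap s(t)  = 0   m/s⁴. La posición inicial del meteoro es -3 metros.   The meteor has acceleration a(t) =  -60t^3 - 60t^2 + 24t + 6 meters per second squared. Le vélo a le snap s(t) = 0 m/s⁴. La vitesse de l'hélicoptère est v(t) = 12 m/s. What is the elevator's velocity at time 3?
We need to integrate our jerk equation j(t) = 0 2 times. The integral of jerk is acceleration. Using a(0) = -1, we get a(t) = -1. The antiderivative of acceleration, with v(0) = 7, gives velocity: v(t) = 7 - t. Using v(t) = 7 - t and substituting t = 3, we find v = 4.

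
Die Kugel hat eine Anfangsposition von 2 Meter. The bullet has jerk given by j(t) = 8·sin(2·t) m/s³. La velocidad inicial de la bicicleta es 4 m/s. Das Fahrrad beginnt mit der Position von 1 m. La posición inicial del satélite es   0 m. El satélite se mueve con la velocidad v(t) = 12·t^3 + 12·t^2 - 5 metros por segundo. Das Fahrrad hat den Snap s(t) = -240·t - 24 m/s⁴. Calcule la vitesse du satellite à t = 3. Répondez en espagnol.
Tenemos la velocidad v(t) = 12·t^3 + 12·t^2 - 5. Sustituyendo t = 3: v(3) = 427.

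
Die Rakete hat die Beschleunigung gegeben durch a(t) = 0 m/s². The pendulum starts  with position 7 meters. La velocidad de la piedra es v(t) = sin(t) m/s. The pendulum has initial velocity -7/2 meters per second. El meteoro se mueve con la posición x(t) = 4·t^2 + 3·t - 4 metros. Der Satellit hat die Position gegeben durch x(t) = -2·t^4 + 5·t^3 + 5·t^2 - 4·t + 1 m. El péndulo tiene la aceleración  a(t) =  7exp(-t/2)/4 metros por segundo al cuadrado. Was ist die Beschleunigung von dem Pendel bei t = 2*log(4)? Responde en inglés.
Using a(t) = 7·exp(-t/2)/4 and substituting t = 2*log(4), we find a = 7/16.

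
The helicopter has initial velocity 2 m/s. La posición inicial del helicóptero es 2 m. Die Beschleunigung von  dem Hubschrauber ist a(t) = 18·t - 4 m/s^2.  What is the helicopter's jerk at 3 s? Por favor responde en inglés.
To solve this, we need to take 1 derivative of our acceleration equation a(t) = 18·t - 4. The derivative of acceleration gives jerk: j(t) = 18. From the given jerk equation j(t) = 18, we substitute t = 3 to get j = 18.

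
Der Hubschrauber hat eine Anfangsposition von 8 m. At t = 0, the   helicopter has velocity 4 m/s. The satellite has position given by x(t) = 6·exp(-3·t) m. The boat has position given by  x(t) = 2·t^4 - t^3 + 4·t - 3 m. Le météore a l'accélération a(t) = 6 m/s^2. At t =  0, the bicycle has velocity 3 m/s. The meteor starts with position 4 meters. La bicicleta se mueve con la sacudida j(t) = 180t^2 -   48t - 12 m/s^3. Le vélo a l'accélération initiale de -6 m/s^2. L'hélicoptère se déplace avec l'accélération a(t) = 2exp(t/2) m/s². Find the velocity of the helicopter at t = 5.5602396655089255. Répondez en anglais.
To solve this, we need to take 1 integral of our acceleration equation a(t) = 2·exp(t/2). Finding the integral of a(t) and using v(0) = 4: v(t) = 4·exp(t/2). From the given velocity equation v(t) = 4·exp(t/2), we substitute t = 5.5602396655089255 to get v = 64.4838106017812.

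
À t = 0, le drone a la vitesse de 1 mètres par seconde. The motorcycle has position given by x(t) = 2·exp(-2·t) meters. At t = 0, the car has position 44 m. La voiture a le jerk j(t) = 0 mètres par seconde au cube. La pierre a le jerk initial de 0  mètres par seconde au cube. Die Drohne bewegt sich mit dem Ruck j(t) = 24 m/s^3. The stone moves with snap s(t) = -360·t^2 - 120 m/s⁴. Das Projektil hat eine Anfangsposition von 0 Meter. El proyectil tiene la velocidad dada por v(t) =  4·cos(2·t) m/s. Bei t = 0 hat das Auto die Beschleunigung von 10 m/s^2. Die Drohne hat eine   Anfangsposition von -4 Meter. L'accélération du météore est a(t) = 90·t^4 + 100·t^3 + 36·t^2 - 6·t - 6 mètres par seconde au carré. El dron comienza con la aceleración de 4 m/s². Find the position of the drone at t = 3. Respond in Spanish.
Debemos encontrar la integral de nuestra ecuación de la sacudida j(t) = 24 3 veces. La antiderivada de la sacudida, con a(0) = 4, da la aceleración: a(t) = 24·t + 4. La integral de la aceleración es la velocidad. Usando v(0) = 1, obtenemos v(t) = 12·t^2 + 4·t + 1. La integral de la velocidad es la posición. Usando x(0) = -4, obtenemos x(t) = 4·t^3 + 2·t^2 + t - 4. De la ecuación de la posición x(t) = 4·t^3 + 2·t^2 + t - 4, sustituimos t = 3 para obtener x = 125.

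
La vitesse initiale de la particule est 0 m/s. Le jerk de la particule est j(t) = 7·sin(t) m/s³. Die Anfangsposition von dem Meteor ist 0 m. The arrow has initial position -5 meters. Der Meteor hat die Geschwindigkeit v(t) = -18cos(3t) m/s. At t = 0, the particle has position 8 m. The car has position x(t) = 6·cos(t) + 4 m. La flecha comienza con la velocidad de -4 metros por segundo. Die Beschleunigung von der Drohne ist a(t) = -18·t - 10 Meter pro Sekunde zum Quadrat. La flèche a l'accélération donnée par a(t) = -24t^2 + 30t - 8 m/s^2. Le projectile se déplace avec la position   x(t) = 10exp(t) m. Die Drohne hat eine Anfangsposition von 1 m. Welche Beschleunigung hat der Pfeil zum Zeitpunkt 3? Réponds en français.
Nous avons l'accélération a(t) = -24·t^2 + 30·t - 8. En substituant t = 3: a(3) = -134.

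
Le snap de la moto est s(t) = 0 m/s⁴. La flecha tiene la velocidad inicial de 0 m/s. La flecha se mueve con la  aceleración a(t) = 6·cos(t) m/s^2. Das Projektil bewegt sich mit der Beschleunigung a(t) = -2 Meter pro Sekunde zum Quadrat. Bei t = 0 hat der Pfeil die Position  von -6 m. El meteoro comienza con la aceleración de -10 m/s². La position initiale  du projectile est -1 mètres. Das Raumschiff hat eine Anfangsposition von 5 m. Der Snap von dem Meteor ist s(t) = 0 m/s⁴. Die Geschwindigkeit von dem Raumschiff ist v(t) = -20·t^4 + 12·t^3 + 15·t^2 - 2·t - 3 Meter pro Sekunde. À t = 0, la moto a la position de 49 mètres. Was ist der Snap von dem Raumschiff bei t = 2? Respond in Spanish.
Debemos derivar nuestra ecuación de la velocidad v(t) = -20·t^4 + 12·t^3 + 15·t^2 - 2·t - 3 3 veces. Tomando d/dt de v(t), encontramos a(t) = -80·t^3 + 36·t^2 + 30·t - 2. Tomando d/dt de a(t), encontramos j(t) = -240·t^2 + 72·t + 30. La derivada de la sacudida da el snap: s(t) = 72 - 480·t. De la ecuación del snap s(t) = 72 - 480·t, sustituimos t = 2 para obtener s = -888.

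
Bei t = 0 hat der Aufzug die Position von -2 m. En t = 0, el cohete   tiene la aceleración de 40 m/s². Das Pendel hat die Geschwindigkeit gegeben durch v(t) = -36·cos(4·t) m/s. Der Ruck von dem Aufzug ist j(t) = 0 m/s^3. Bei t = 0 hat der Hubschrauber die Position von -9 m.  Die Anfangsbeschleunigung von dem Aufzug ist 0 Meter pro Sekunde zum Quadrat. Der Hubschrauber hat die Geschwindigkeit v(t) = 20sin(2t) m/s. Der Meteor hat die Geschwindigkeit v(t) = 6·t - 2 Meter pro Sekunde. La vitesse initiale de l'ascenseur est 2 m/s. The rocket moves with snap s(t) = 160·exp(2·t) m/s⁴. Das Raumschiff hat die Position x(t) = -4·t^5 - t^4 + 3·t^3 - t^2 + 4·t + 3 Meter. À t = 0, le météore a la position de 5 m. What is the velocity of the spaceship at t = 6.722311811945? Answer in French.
Pour résoudre ceci, nous devons prendre 1 dérivée de notre équation de la position x(t) = -4·t^5 - t^4 + 3·t^3 - t^2 + 4·t + 3. En dérivant la position, nous obtenons la vitesse: v(t) = -20·t^4 - 4·t^3 + 9·t^2 - 2·t + 4. De l'équation de la vitesse v(t) = -20·t^4 - 4·t^3 + 9·t^2 - 2·t + 4, nous substituons t = 6.722311811945 pour obtenir v = -41659.6253329753.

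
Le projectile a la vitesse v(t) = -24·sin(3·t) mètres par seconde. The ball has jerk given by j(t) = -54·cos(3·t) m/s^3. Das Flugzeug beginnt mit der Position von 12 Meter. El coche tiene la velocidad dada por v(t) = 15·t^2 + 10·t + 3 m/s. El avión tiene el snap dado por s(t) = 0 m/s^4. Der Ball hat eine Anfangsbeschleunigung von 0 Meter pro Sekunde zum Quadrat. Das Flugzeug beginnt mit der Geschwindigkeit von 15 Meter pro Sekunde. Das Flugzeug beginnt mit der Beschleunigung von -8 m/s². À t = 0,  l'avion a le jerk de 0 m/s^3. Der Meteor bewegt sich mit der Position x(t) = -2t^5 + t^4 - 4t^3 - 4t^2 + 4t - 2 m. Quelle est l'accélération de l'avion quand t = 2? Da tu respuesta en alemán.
Wir müssen unsere Gleichung für den Snap s(t) = 0 2-mal integrieren. Das Integral von dem Snap, mit j(0) = 0, ergibt den Ruck: j(t) = 0. Mit ∫j(t)dt und Anwendung von a(0) = -8, finden wir a(t) = -8. Wir haben die Beschleunigung a(t) = -8. Durch Einsetzen von t = 2: a(2) = -8.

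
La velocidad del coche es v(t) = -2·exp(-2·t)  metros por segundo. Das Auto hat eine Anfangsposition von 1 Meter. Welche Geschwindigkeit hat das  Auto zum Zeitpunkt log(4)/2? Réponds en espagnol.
Tenemos la velocidad v(t) = -2·exp(-2·t). Sustituyendo t = log(4)/2: v(log(4)/2) = -1/2.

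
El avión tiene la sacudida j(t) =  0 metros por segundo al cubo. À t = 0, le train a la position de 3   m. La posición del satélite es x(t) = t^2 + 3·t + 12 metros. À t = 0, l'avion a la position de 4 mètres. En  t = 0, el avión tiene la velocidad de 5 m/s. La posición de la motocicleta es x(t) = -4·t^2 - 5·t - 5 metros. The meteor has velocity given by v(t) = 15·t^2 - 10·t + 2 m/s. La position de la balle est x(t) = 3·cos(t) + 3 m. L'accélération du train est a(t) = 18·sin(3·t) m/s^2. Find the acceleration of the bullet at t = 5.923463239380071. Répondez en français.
Pour résoudre ceci, nous devons prendre 2 dérivées de notre équation de la position x(t) = 3·cos(t) + 3. En prenant d/dt de x(t), nous trouvons v(t) = -3·sin(t). En prenant d/dt de v(t), nous trouvons a(t) = -3·cos(t). Nous avons l'accélération a(t) = -3·cos(t). En substituant t = 5.923463239380071: a(5.923463239380071) = -2.80798408764665.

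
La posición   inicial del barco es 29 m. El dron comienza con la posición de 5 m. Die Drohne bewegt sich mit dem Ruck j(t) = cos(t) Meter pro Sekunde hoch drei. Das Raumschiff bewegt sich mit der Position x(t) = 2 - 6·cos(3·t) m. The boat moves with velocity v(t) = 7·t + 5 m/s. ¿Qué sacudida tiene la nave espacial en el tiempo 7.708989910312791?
Partiendo de la posición x(t) = 2 - 6·cos(3·t), tomamos 3 derivadas. La derivada de la posición da la velocidad: v(t) = 18·sin(3·t). Tomando d/dt de v(t), encontramos a(t) = 54·cos(3·t). La derivada de la aceleración da la sacudida: j(t) = -162·sin(3·t). Tenemos la sacudida j(t) = -162·sin(3·t). Sustituyendo t = 7.708989910312791: j(7.708989910312791) = 146.914641846441.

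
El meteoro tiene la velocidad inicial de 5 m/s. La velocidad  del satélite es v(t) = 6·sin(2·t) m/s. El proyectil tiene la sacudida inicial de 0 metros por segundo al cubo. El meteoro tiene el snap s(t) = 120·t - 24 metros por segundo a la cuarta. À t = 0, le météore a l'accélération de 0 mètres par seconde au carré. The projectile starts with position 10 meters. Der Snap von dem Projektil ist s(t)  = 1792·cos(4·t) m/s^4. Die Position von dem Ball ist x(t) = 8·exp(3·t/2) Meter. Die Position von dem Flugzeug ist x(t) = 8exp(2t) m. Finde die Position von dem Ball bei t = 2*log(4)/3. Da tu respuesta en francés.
De l'équation de la position x(t) = 8·exp(3·t/2), nous substituons t = 2*log(4)/3 pour obtenir x = 32.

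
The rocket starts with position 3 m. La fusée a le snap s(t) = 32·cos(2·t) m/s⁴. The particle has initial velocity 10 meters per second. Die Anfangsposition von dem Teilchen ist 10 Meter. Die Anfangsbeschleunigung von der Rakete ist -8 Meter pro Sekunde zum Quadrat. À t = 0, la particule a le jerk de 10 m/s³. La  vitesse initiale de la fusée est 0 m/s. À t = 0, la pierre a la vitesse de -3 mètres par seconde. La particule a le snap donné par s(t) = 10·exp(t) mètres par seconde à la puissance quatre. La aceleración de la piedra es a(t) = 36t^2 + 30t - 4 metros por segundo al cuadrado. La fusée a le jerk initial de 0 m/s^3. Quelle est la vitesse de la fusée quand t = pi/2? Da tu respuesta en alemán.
Wir müssen das Integral unserer Gleichung für den Snap s(t) = 32·cos(2·t) 3-mal finden. Das Integral von dem Snap, mit j(0) = 0, ergibt den Ruck: j(t) = 16·sin(2·t). Mit ∫j(t)dt und Anwendung von a(0) = -8, finden wir a(t) = -8·cos(2·t). Das Integral von der Beschleunigung ist die Geschwindigkeit. Mit v(0) = 0 erhalten wir v(t) = -4·sin(2·t). Aus der Gleichung für die Geschwindigkeit v(t) = -4·sin(2·t), setzen wir t = pi/2 ein und erhalten v = 0.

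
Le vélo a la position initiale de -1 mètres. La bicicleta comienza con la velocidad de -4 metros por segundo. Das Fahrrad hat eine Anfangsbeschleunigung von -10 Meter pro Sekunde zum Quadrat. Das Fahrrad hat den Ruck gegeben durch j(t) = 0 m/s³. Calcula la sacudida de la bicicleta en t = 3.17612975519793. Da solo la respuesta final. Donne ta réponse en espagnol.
j(3.17612975519793) = 0.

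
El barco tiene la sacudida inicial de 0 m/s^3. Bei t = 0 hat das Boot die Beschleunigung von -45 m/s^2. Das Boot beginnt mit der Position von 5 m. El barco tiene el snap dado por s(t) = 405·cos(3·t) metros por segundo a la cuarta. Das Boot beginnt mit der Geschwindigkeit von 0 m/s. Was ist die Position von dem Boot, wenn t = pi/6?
Wir müssen das Integral unserer Gleichung für den Snap s(t) = 405·cos(3·t) 4-mal finden. Mit ∫s(t)dt und Anwendung von j(0) = 0, finden wir j(t) = 135·sin(3·t). Mit ∫j(t)dt und Anwendung von a(0) = -45, finden wir a(t) = -45·cos(3·t). Durch Integration von der Beschleunigung und Verwendung der Anfangsbedingung v(0) = 0, erhalten wir v(t) = -15·sin(3·t). Mit ∫v(t)dt und Anwendung von x(0) = 5, finden wir x(t) = 5·cos(3·t). Aus der Gleichung für die Position x(t) = 5·cos(3·t), setzen wir t = pi/6 ein und erhalten x = 0.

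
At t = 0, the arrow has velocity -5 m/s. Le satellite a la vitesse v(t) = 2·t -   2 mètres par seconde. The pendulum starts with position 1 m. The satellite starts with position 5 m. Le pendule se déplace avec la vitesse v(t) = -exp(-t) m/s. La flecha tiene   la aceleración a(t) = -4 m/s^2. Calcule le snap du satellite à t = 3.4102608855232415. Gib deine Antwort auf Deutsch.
Ausgehend von der Geschwindigkeit v(t) = 2·t - 2, nehmen wir 3 Ableitungen. Durch Ableiten von der Geschwindigkeit erhalten wir die Beschleunigung: a(t) = 2. Mit d/dt von a(t) finden wir j(t) = 0. Die Ableitung von dem Ruck ergibt den Snap: s(t) = 0. Aus der Gleichung für den Snap s(t) = 0, setzen wir t = 3.4102608855232415 ein und erhalten s = 0.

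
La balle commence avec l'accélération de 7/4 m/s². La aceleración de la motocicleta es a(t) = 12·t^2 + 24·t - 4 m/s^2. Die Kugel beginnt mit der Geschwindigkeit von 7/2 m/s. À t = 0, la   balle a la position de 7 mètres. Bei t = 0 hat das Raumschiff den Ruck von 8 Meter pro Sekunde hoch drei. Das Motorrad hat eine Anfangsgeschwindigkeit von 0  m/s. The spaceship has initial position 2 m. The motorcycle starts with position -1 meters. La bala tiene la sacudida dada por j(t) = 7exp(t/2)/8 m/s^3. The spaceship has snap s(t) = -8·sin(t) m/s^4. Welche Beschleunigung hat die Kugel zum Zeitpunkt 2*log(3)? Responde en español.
Partiendo de la sacudida j(t) = 7·exp(t/2)/8, tomamos 1 integral. Tomando ∫j(t)dt y aplicando a(0) = 7/4, encontramos a(t) = 7·exp(t/2)/4. Usando a(t) = 7·exp(t/2)/4 y sustituyendo t = 2*log(3), encontramos a = 21/4.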